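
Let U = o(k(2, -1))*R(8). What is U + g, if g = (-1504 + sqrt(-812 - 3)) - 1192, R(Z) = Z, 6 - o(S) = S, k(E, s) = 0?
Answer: -2648 + I*sqrt(815) ≈ -2648.0 + 28.548*I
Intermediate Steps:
o(S) = 6 - S
U = 48 (U = (6 - 1*0)*8 = (6 + 0)*8 = 6*8 = 48)
g = -2696 + I*sqrt(815) (g = (-1504 + sqrt(-815)) - 1192 = (-1504 + I*sqrt(815)) - 1192 = -2696 + I*sqrt(815) ≈ -2696.0 + 28.548*I)
U + g = 48 + (-2696 + I*sqrt(815)) = -2648 + I*sqrt(815)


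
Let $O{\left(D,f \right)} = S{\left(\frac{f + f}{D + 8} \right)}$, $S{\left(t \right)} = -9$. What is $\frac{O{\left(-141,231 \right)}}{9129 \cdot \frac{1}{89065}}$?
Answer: $- \frac{267195}{3043} \approx -87.806$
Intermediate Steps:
$O{\left(D,f \right)} = -9$
$\frac{O{\left(-141,231 \right)}}{9129 \cdot \frac{1}{89065}} = - \frac{9}{9129 \cdot \frac{1}{89065}} = - \frac{9}{\frac{9129}{89065}} = \left(-9\right) \frac{89065}{9129} = - \frac{267195}{3043}$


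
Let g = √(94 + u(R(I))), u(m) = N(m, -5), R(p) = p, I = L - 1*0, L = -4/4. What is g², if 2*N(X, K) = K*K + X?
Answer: 106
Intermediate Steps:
L = -1 (L = -4*¼ = -1)
I = -1 (I = -1 - 1*0 = -1 + 0 = -1)
N(X, K) = X/2 + K²/2 (N(X, K) = (K*K + X)/2 = (K² + X)/2 = (X + K²)/2 = X/2 + K²/2)
u(m) = 25/2 + m/2 (u(m) = m/2 + (½)*(-5)² = m/2 + (½)*25 = m/2 + 25/2 = 25/2 + m/2)
g = √106 (g = √(94 + (25/2 + (½)*(-1))) = √(94 + (25/2 - ½)) = √(94 + 12) = √106 ≈ 10.296)
g² = (√106)² = 106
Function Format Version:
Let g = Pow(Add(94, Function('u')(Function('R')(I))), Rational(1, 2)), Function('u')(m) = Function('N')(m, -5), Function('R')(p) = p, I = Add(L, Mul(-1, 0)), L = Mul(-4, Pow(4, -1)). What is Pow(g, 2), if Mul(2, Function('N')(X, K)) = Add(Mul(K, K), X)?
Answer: 106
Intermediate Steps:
L = -1 (L = Mul(-4, Rational(1, 4)) = -1)
I = -1 (I = Add(-1, Mul(-1, 0)) = Add(-1, 0) = -1)
Function('N')(X, K) = Add(Mul(Rational(1, 2), X), Mul(Rational(1, 2), Pow(K, 2))) (Function('N')(X, K) = Mul(Rational(1, 2), Add(Mul(K, K), X)) = Mul(Rational(1, 2), Add(Pow(K, 2), X)) = Mul(Rational(1, 2), Add(X, Pow(K, 2))) = Add(Mul(Rational(1, 2), X), Mul(Rational(1, 2), Pow(K, 2))))
Function('u')(m) = Add(Rational(25, 2), Mul(Rational(1, 2), m)) (Function('u')(m) = Add(Mul(Rational(1, 2), m), Mul(Rational(1, 2), Pow(-5, 2))) = Add(Mul(Rational(1, 2), m), Mul(Rational(1, 2), 25)) = Add(Mul(Rational(1, 2), m), Rational(25, 2)) = Add(Rational(25, 2), Mul(Rational(1, 2), m)))
g = Pow(106, Rational(1, 2)) (g = Pow(Add(94, Add(Rational(25, 2), Mul(Rational(1, 2), -1))), Rational(1, 2)) = Pow(Add(94, Add(Rational(25, 2), Rational(-1, 2))), Rational(1, 2)) = Pow(Add(94, 12), Rational(1, 2)) = Pow(106, Rational(1, 2)) ≈ 10.296)
Pow(g, 2) = Pow(Pow(106, Rational(1, 2)), 2) = 106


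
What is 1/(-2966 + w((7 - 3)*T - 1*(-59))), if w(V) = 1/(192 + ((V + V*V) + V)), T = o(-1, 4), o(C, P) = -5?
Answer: -1791/5312105 ≈ -0.00033715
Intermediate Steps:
T = -5
w(V) = 1/(192 + V² + 2*V) (w(V) = 1/(192 + ((V + V²) + V)) = 1/(192 + (V² + 2*V)) = 1/(192 + V² + 2*V))
1/(-2966 + w((7 - 3)*T - 1*(-59))) = 1/(-2966 + 1/(192 + ((7 - 3)*(-5) - 1*(-59))² + 2*((7 - 3)*(-5) - 1*(-59)))) = 1/(-2966 + 1/(192 + (4*(-5) + 59)² + 2*(4*(-5) + 59))) = 1/(-2966 + 1/(192 + (-20 + 59)² + 2*(-20 + 59))) = 1/(-2966 + 1/(192 + 39² + 2*39)) = 1/(-2966 + 1/(192 + 1521 + 78)) = 1/(-2966 + 1/1791) = 1/(-5312105/1791) = -1791/5312105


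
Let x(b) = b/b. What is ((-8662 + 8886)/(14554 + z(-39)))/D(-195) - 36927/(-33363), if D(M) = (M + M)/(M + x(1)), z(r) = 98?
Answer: 268258889/240714045 ≈ 1.1144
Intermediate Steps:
x(b) = 1
D(M) = 2*M/(1 + M) (D(M) = (M + M)/(M + 1) = (2*M)/(1 + M) = 2*M/(1 + M))
((-8662 + 8886)/(14554 + z(-39)))/D(-195) - 36927/(-33363) = ((-8662 + 8886)/(14554 + 98))/((2*(-195)/(1 - 195))) - 36927/(-33363) = (224/14652)/((2*(-195)/(-194))) - 36927*(-1/33363) = (224*(1/14652))/((2*(-195)*(-1/194))) + 373/337 = 56/(3663*(195/97)) + 373/337 = (56/3663)*(97/195) + 373/337 = 5432/714285 + 373/337 = 268258889/240714045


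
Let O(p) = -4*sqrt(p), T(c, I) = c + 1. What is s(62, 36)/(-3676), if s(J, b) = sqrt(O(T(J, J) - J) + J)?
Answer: -sqrt(58)/3676 ≈ -0.0020718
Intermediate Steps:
T(c, I) = 1 + c
s(J, b) = sqrt(-4 + J) (s(J, b) = sqrt(-4*sqrt((1 + J) - J) + J) = sqrt(-4*sqrt(1) + J) = sqrt(-4*1 + J) = sqrt(-4 + J))
s(62, 36)/(-3676) = sqrt(-4 + 62)/(-3676) = sqrt(58)*(-1/3676) = -sqrt(58)/3676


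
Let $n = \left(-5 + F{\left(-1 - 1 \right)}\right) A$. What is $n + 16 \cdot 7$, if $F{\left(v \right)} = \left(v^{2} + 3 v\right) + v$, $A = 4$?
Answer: $76$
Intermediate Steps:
$F{\left(v \right)} = v^{2} + 4 v$
$n = -36$ ($n = \left(-5 + \left(-1 - 1\right) \left(4 - 2\right)\right) 4 = \left(-5 - 2 \left(4 - 2\right)\right) 4 = \left(-5 - 4\right) 4 = \left(-9\right) 4 = -36$)
$n + 16 \cdot 7 = -36 + 16 \cdot 7 = -36 + 112 = 76$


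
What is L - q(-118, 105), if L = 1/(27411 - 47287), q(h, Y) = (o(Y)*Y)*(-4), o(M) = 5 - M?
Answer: -834792001/19876 ≈ -42000.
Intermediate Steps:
q(h, Y) = -4*Y*(5 - Y) (q(h, Y) = ((5 - Y)*Y)*(-4) = (Y*(5 - Y))*(-4) = -4*Y*(5 - Y))
L = -1/19876 (L = 1/(-19876) = -1/19876 ≈ -5.0312e-5)
L - q(-118, 105) = -1/19876 - 4*105*(-5 + 105) = -1/19876 - 4*105*100 = -1/19876 - 1*42000 = -1/19876 - 42000 = -834792001/19876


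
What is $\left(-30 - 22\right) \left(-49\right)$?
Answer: $2548$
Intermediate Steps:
$\left(-30 - 22\right) \left(-49\right) = \left(-52\right) \left(-49\right) = 2548$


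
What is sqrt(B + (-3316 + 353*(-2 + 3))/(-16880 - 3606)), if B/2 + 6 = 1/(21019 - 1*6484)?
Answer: I*sqrt(116791644907561270)/99254670 ≈ 3.4431*I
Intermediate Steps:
B = -174418/14535 (B = -12 + 2/(21019 - 1*6484) = -12 + 2/(21019 - 6484) = -12 + 2/14535 = -174418/14535 ≈ -12.000)
sqrt(B + (-3316 + 353*(-2 + 3))/(-16880 - 3606)) = sqrt(-174418/14535 + (-3316 + 353*(-2 + 3))/(-16880 - 3606)) = sqrt(-174418/14535 + (-3316 + 353*1)/(-20486)) = sqrt(-174418/14535 + (-3316 + 353)*(-1/20486)) = sqrt(-174418/14535 - 2963*(-1/20486)) = sqrt(-174418/14535 + 2963/20486) = sqrt(-3530059943/297764010) = I*sqrt(116791644907561270)/99254670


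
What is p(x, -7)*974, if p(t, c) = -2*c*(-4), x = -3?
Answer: -54544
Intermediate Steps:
p(t, c) = 8*c
p(x, -7)*974 = (8*(-7))*974 = -56*974 = -54544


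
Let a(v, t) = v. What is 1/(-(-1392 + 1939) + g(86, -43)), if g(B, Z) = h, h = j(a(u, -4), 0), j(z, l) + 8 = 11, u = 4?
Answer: -1/544 ≈ -0.0018382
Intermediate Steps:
j(z, l) = 3 (j(z, l) = -8 + 11 = 3)
h = 3
g(B, Z) = 3
1/(-(-1392 + 1939) + g(86, -43)) = 1/(-(-1392 + 1939) + 3) = 1/(-1*547 + 3) = 1/(-547 + 3) = 1/(-544) = -1/544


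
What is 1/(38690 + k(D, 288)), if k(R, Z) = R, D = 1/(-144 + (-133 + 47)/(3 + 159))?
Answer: 11707/452943749 ≈ 2.5846e-5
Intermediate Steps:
D = -81/11707 (D = 1/(-144 - 86/162) = 1/(-144 - 86*1/162) = 1/(-144 - 43/81) = 1/(-11707/81) = -81/11707 ≈ -0.0069189)
1/(38690 + k(D, 288)) = 1/(38690 - 81/11707) = 1/(452943749/11707) = 11707/452943749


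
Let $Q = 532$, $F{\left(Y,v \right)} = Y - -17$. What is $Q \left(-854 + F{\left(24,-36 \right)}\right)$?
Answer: $-432516$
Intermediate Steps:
$F{\left(Y,v \right)} = 17 + Y$ ($F{\left(Y,v \right)} = Y + 17 = 17 + Y$)
$Q \left(-854 + F{\left(24,-36 \right)}\right) = 532 \left(-854 + \left(17 + 24\right)\right) = 532 \left(-854 + 41\right) = 532 \left(-813\right) = -432516$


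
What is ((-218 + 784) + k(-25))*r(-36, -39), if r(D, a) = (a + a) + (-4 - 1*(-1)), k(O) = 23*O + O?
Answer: 2754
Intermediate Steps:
k(O) = 24*O
r(D, a) = -3 + 2*a (r(D, a) = 2*a + (-4 + 1) = 2*a - 3 = -3 + 2*a)
((-218 + 784) + k(-25))*r(-36, -39) = ((-218 + 784) + 24*(-25))*(-3 + 2*(-39)) = (566 - 600)*(-3 - 78) = -34*(-81) = 2754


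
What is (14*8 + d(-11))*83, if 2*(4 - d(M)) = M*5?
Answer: 23821/2 ≈ 11911.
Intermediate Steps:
d(M) = 4 - 5*M/2 (d(M) = 4 - M*5/2 = 4 - 5*M/2)
(14*8 + d(-11))*83 = (14*8 + (4 - 5/2*(-11)))*83 = (112 + (4 + 55/2))*83 = (112 + 63/2)*83 = (287/2)*83 = 23821/2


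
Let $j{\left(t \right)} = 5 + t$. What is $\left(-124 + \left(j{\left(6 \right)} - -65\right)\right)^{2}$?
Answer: $2304$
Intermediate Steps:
$\left(-124 + \left(j{\left(6 \right)} - -65\right)\right)^{2} = \left(-124 + \left(\left(5 + 6\right) - -65\right)\right)^{2} = \left(-124 + \left(11 + 65\right)\right)^{2} = \left(-124 + 76\right)^{2} = \left(-48\right)^{2} = 2304$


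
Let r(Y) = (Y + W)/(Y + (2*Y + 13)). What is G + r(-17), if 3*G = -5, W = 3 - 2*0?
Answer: -74/57 ≈ -1.2982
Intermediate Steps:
W = 3 (W = 3 + 0 = 3)
G = -5/3 (G = (⅓)*(-5) = -5/3 ≈ -1.6667)
r(Y) = (3 + Y)/(13 + 3*Y) (r(Y) = (Y + 3)/(Y + (2*Y + 13)) = (3 + Y)/(Y + (13 + 2*Y)) = (3 + Y)/(13 + 3*Y))
G + r(-17) = -5/3 + (3 - 17)/(13 + 3*(-17)) = -5/3 - 14/(13 - 51) = -5/3 - 14/(-38) = -5/3 - 1/38*(-14) = -5/3 + 7/19 = -74/57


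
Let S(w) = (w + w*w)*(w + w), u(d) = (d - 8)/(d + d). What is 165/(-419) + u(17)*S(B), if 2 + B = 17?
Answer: 13572795/7123 ≈ 1905.5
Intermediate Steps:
B = 15 (B = -2 + 17 = 15)
u(d) = (-8 + d)/(2*d) (u(d) = (-8 + d)/((2*d)) = (-8 + d)*(1/(2*d)) = (-8 + d)/(2*d))
S(w) = 2*w*(w + w**2) (S(w) = (w + w**2)*(2*w) = 2*w*(w + w**2))
165/(-419) + u(17)*S(B) = 165/(-419) + ((1/2)*(-8 + 17)/17)*(2*15**2*(1 + 15)) = 165*(-1/419) + ((1/2)*(1/17)*9)*(2*225*16) = -165/419 + (9/34)*7200 = -165/419 + 32400/17 = 13572795/7123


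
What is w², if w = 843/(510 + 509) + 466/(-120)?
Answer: 34911801409/3738099600 ≈ 9.3394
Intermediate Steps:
w = -186847/61140 (w = 843/1019 + 466*(-1/120) = 843*(1/1019) - 233/60 = 843/1019 - 233/60 = -186847/61140 ≈ -3.0561)
w² = (-186847/61140)² = 34911801409/3738099600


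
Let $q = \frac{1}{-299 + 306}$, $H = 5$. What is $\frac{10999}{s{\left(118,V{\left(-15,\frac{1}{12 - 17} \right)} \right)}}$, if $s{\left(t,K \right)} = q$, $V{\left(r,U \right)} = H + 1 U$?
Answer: $76993$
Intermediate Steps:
$q = \frac{1}{7} \approx 0.14286$
$V{\left(r,U \right)} = 5 + U$ ($V{\left(r,U \right)} = 5 + 1 U = 5 + U$)
$s{\left(t,K \right)} = \frac{1}{7}$
$\frac{10999}{s{\left(118,V{\left(-15,\frac{1}{12 - 17} \right)} \right)}} = 10999 \frac{1}{\frac{1}{7}} = 10999 \cdot 7 = 76993$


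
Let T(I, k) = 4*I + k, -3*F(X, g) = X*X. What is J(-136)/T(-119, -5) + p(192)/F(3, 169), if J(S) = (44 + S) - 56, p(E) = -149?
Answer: 1949/39 ≈ 49.974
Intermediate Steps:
J(S) = -12 + S
F(X, g) = -X²/3 (F(X, g) = -X*X/3 = -X²/3)
T(I, k) = k + 4*I
J(-136)/T(-119, -5) + p(192)/F(3, 169) = (-12 - 136)/(-5 + 4*(-119)) - 149/((-⅓*3²)) = -148/(-5 - 476) - 149/((-⅓*9)) = -148/(-481) - 149/(-3) = -148*(-1/481) - 149*(-⅓) = 4/13 + 149/3 = 1949/39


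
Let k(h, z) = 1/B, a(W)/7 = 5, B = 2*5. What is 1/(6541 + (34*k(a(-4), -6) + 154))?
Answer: 5/33492 ≈ 0.00014929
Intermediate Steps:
B = 10
a(W) = 35 (a(W) = 7*5 = 35)
k(h, z) = ⅒ (k(h, z) = 1/10 = ⅒)
1/(6541 + (34*k(a(-4), -6) + 154)) = 1/(6541 + (34*(⅒) + 154)) = 1/(6541 + (17/5 + 154)) = 1/(6541 + 787/5) = 1/(33492/5) = 5/33492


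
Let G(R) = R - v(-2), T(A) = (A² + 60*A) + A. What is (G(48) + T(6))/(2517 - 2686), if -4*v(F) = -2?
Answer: -899/338 ≈ -2.6598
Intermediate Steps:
v(F) = ½ (v(F) = -¼*(-2) = ½)
T(A) = A² + 61*A
G(R) = -½ + R (G(R) = R - 1*½ = R - ½ = -½ + R)
(G(48) + T(6))/(2517 - 2686) = ((-½ + 48) + 6*(61 + 6))/(2517 - 2686) = (95/2 + 6*67)/(-169) = (95/2 + 402)*(-1/169) = (899/2)*(-1/169) = -899/338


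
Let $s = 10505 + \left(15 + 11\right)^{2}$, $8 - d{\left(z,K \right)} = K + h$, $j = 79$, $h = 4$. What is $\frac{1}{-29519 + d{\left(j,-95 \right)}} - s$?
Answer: $- \frac{328945021}{29420} \approx -11181.0$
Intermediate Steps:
$d{\left(z,K \right)} = 4 - K$ ($d{\left(z,K \right)} = 8 - \left(K + 4\right) = 8 - \left(4 + K\right) = 4 - K$)
$s = 11181$ ($s = 10505 + 26^{2} = 10505 + 676 = 11181$)
$\frac{1}{-29519 + d{\left(j,-95 \right)}} - s = \frac{1}{-29519 + \left(4 - -95\right)} - 11181 = \frac{1}{-29519 + \left(4 + 95\right)} - 11181 = \frac{1}{-29519 + 99} - 11181 = \frac{1}{-29420} - 11181 = - \frac{1}{29420} - 11181 = - \frac{328945021}{29420}$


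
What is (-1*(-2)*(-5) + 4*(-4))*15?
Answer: -390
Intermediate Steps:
(-1*(-2)*(-5) + 4*(-4))*15 = (2*(-5) - 16)*15 = (-10 - 16)*15 = -26*15 = -390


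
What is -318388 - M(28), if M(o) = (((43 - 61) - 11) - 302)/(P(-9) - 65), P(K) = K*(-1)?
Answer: -17830059/56 ≈ -3.1839e+5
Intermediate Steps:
P(K) = -K
M(o) = 331/56 (M(o) = (((43 - 61) - 11) - 302)/(-1*(-9) - 65) = ((-18 - 11) - 302)/(9 - 65) = (-29 - 302)/(-56) = -331*(-1/56) = 331/56)
-318388 - M(28) = -318388 - 1*331/56 = -318388 - 331/56 = -17830059/56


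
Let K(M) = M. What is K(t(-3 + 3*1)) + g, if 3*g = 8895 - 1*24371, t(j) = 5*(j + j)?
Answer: -15476/3 ≈ -5158.7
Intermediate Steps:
t(j) = 10*j (t(j) = 5*(2*j) = 10*j)
g = -15476/3 (g = (8895 - 1*24371)/3 = (8895 - 24371)/3 = (⅓)*(-15476) = -15476/3 ≈ -5158.7)
K(t(-3 + 3*1)) + g = 10*(-3 + 3*1) - 15476/3 = 10*(-3 + 3) - 15476/3 = 10*0 - 15476/3 = 0 - 15476/3 = -15476/3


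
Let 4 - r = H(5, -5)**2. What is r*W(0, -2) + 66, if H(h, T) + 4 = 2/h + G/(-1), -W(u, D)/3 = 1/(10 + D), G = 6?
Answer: 4953/50 ≈ 99.060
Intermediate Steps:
W(u, D) = -3/(10 + D)
H(h, T) = -10 + 2/h (H(h, T) = -4 + (2/h + 6/(-1)) = -4 + (2/h + 6*(-1)) = -4 + (2/h - 6) = -4 + (-6 + 2/h) = -10 + 2/h)
r = -2204/25 (r = 4 - (-10 + 2/5)**2 = 4 - (-48/5)**2 = 4 - 1*2304/25 = 4 - 2304/25 = -2204/25 ≈ -88.160)
r*W(0, -2) + 66 = -(-6612)/(25*(10 - 2)) + 66 = -(-6612)/(25*8) + 66 = -2204/25*(-3/8) + 66 = 1653/50 + 66 = 4953/50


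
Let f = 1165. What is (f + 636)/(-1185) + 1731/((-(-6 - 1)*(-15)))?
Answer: -149356/8295 ≈ -18.006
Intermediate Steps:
(f + 636)/(-1185) + 1731/((-(-6 - 1)*(-15))) = (1165 + 636)/(-1185) + 1731/((-(-6 - 1)*(-15))) = 1801*(-1/1185) + 1731/((-(-7)*(-15))) = -1801/1185 + 1731/((-1*105)) = -1801/1185 + 1731/(-105) = -1801/1185 + 1731*(-1/105) = -1801/1185 - 577/35 = -149356/8295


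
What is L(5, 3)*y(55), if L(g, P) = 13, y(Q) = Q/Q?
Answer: 13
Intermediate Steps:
y(Q) = 1
L(5, 3)*y(55) = 13*1 = 13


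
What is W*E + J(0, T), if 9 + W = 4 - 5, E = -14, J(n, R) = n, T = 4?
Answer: 140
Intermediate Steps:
W = -10 (W = -9 + (4 - 5) = -9 - 1 = -10)
W*E + J(0, T) = -10*(-14) + 0 = 140 + 0 = 140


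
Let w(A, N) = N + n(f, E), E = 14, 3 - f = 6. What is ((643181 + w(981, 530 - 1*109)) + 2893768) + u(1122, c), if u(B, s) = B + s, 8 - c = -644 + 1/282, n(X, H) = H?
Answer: 998042555/282 ≈ 3.5392e+6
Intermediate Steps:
f = -3 (f = 3 - 1*6 = 3 - 6 = -3)
w(A, N) = 14 + N (w(A, N) = N + 14 = 14 + N)
c = 183863/282 (c = 8 - (-644 + 1/282) = 8 - 1*(-181607/282) = 8 + 181607/282 = 183863/282 ≈ 652.00)
((643181 + w(981, 530 - 1*109)) + 2893768) + u(1122, c) = ((643181 + (14 + (530 - 1*109))) + 2893768) + (1122 + 183863/282) = ((643181 + (14 + (530 - 109))) + 2893768) + 500267/282 = ((643181 + (14 + 421)) + 2893768) + 500267/282 = ((643181 + 435) + 2893768) + 500267/282 = (643616 + 2893768) + 500267/282 = 3537384 + 500267/282 = 998042555/282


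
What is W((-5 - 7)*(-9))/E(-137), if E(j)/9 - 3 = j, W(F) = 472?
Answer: -236/603 ≈ -0.39138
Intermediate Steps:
E(j) = 27 + 9*j
W((-5 - 7)*(-9))/E(-137) = 472/(27 + 9*(-137)) = 472/(27 - 1233) = 472/(-1206) = 472*(-1/1206) = -236/603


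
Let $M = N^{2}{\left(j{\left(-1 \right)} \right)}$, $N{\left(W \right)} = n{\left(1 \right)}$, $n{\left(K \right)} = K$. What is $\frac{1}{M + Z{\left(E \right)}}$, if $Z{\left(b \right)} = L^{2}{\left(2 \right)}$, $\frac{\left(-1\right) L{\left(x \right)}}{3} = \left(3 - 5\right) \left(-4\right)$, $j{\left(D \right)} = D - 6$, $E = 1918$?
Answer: $\frac{1}{577} \approx 0.0017331$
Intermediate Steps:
$j{\left(D \right)} = -6 + D$ ($j{\left(D \right)} = D - 6 = -6 + D$)
$N{\left(W \right)} = 1$
$L{\left(x \right)} = -24$ ($L{\left(x \right)} = - 3 \left(3 - 5\right) \left(-4\right) = - 3 \left(\left(-2\right) \left(-4\right)\right) = \left(-3\right) 8 = -24$)
$Z{\left(b \right)} = 576$ ($Z{\left(b \right)} = \left(-24\right)^{2} = 576$)
$M = 1$ ($M = 1^{2} = 1$)
$\frac{1}{M + Z{\left(E \right)}} = \frac{1}{1 + 576} = \frac{1}{577}$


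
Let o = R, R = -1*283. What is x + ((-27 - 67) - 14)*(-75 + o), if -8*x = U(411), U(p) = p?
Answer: 308901/8 ≈ 38613.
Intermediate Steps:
R = -283
o = -283
x = -411/8 (x = -⅛*411 = -411/8 ≈ -51.375)
x + ((-27 - 67) - 14)*(-75 + o) = -411/8 + ((-27 - 67) - 14)*(-75 - 283) = -411/8 + (-94 - 14)*(-358) = -411/8 - 108*(-358) = -411/8 + 38664 = 308901/8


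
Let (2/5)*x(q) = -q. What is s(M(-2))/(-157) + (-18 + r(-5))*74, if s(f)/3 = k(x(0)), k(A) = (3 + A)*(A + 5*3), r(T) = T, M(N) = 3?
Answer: -267349/157 ≈ -1702.9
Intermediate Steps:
x(q) = -5*q/2 (x(q) = 5*(-q)/2 = -5*q/2)
k(A) = (3 + A)*(15 + A) (k(A) = (3 + A)*(A + 15) = (3 + A)*(15 + A))
s(f) = 135 (s(f) = 3*(45 + (-5/2*0)**2 + 18*(-5/2*0)) = 3*(45 + 0**2 + 18*0) = 3*(45 + 0 + 0) = 3*45 = 135)
s(M(-2))/(-157) + (-18 + r(-5))*74 = 135/(-157) + (-18 - 5)*74 = 135*(-1/157) - 23*74 = -135/157 - 1702 = -267349/157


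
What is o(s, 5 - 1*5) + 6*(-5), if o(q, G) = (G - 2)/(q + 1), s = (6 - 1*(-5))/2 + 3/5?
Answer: -2150/71 ≈ -30.282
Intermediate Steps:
s = 61/10 (s = (6 + 5)*(½) + 3*(⅕) = 11*(½) + ⅗ = 11/2 + ⅗ = 61/10 ≈ 6.1000)
o(q, G) = (-2 + G)/(1 + q)
o(s, 5 - 1*5) + 6*(-5) = (-2 + (5 - 1*5))/(1 + 61/10) + 6*(-5) = (-2 + (5 - 5))/(71/10) - 30 = 10*(-2 + 0)/71 - 30 = (10/71)*(-2) - 30 = -20/71 - 30 = -2150/71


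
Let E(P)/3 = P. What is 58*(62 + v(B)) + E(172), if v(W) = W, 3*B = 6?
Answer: 4228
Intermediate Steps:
B = 2 (B = (⅓)*6 = 2)
E(P) = 3*P
58*(62 + v(B)) + E(172) = 58*(62 + 2) + 3*172 = 58*64 + 516 = 3712 + 516 = 4228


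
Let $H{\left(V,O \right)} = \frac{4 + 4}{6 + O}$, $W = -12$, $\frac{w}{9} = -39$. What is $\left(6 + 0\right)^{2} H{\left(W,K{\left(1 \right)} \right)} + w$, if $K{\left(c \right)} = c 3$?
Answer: $-319$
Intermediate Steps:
$K{\left(c \right)} = 3 c$
$w = -351$ ($w = 9 \left(-39\right) = -351$)
$H{\left(V,O \right)} = \frac{8}{6 + O}$
$\left(6 + 0\right)^{2} H{\left(W,K{\left(1 \right)} \right)} + w = \left(6 + 0\right)^{2} \frac{8}{6 + 3 \cdot 1} - 351 = 6^{2} \frac{8}{6 + 3} - 351 = 36 \cdot \frac{8}{9} - 351 = 32 - 351 = -319$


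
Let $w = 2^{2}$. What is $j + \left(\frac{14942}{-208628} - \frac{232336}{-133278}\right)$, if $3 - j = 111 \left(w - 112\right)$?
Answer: $\frac{83365625414969}{6951380646} \approx 11993.0$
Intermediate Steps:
$w = 4$
$j = 11991$ ($j = 3 - 111 \left(4 - 112\right) = 3 - 111 \left(-108\right) = 3 - -11988 = 3 + 11988 = 11991$)
$j + \left(\frac{14942}{-208628} - \frac{232336}{-133278}\right) = 11991 + \left(\frac{14942}{-208628} - \frac{232336}{-133278}\right) = 11991 + \left(14942 \left(- \frac{1}{208628}\right) - - \frac{116168}{66639}\right) = 11991 + \left(- \frac{7471}{104314} + \frac{116168}{66639}\right) = 11991 + \frac{11620088783}{6951380646} = \frac{83365625414969}{6951380646}$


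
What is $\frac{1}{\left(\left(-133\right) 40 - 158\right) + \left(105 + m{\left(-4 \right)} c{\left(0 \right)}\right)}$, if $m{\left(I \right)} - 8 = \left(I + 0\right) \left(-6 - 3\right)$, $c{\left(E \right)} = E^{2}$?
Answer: $- \frac{1}{5373} \approx -0.00018612$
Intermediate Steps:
$m{\left(I \right)} = 8 - 9 I$ ($m{\left(I \right)} = 8 + \left(I + 0\right) \left(-6 - 3\right) = 8 + I \left(-9\right) = 8 - 9 I$)
$\frac{1}{\left(\left(-133\right) 40 - 158\right) + \left(105 + m{\left(-4 \right)} c{\left(0 \right)}\right)} = \frac{1}{\left(\left(-133\right) 40 - 158\right) + \left(105 + \left(8 - -36\right) 0^{2}\right)} = \frac{1}{\left(-5320 - 158\right) + \left(105 + \left(8 + 36\right) 0\right)} = \frac{1}{-5478 + \left(105 + 44 \cdot 0\right)} = \frac{1}{-5478 + \left(105 + 0\right)} = \frac{1}{-5478 + 105} = \frac{1}{-5373} = - \frac{1}{5373}$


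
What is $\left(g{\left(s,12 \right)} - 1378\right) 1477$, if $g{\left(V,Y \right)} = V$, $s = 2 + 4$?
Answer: $-2026444$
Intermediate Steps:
$s = 6$
$\left(g{\left(s,12 \right)} - 1378\right) 1477 = \left(6 - 1378\right) 1477 = \left(-1372\right) 1477 = -2026444$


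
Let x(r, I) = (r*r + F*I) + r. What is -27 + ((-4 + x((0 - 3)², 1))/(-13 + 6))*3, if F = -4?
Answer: -435/7 ≈ -62.143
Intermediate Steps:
x(r, I) = r + r² - 4*I (x(r, I) = (r*r - 4*I) + r = (r² - 4*I) + r = r + r² - 4*I)
-27 + ((-4 + x((0 - 3)², 1))/(-13 + 6))*3 = -27 + ((-4 + ((0 - 3)² + ((0 - 3)²)² - 4*1))/(-13 + 6))*3 = -27 + ((-4 + ((-3)² + ((-3)²)² - 4))/(-7))*3 = -27 + ((-4 + (9 + 9² - 4))*(-⅐))*3 = -27 + ((-4 + (9 + 81 - 4))*(-⅐))*3 = -27 + ((-4 + 86)*(-⅐))*3 = -27 + (82*(-⅐))*3 = -27 - 82/7*3 = -27 - 246/7 = -435/7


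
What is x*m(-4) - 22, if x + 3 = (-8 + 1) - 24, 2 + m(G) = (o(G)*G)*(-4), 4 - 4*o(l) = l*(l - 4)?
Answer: 3854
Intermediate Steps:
o(l) = 1 - l*(-4 + l)/4 (o(l) = 1 - l*(l - 4)/4 = 1 - l*(-4 + l)/4)
m(G) = -2 - 4*G*(1 + G - G**2/4) (m(G) = -2 + ((1 + G - G**2/4)*G)*(-4) = -2 + (G*(1 + G - G**2/4))*(-4) = -2 - 4*G*(1 + G - G**2/4))
x = -34 (x = -3 + ((-8 + 1) - 24) = -3 + (-7 - 24) = -3 - 31 = -34)
x*m(-4) - 22 = -34*(-2 - 1*(-4)*(4 - 1*(-4)**2 + 4*(-4))) - 22 = -34*(-2 - 1*(-4)*(4 - 1*16 - 16)) - 22 = -34*(-2 - 1*(-4)*(4 - 16 - 16)) - 22 = -34*(-2 - 1*(-4)*(-28)) - 22 = -34*(-2 - 112) - 22 = -34*(-114) - 22 = 3876 - 22 = 3854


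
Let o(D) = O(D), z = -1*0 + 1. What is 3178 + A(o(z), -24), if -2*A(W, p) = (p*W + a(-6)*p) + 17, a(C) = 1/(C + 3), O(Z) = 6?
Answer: 6475/2 ≈ 3237.5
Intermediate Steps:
z = 1 (z = 0 + 1 = 1)
a(C) = 1/(3 + C)
o(D) = 6
A(W, p) = -17/2 + p/6 - W*p/2 (A(W, p) = -((p*W + p/(3 - 6)) + 17)/2 = -((W*p + p/(-3)) + 17)/2 = -((W*p - p/3) + 17)/2 = -((-p/3 + W*p) + 17)/2 = -(17 - p/3 + W*p)/2 = -17/2 + p/6 - W*p/2)
3178 + A(o(z), -24) = 3178 + (-17/2 + (1/6)*(-24) - 1/2*6*(-24)) = 3178 + (-17/2 - 4 + 72) = 3178 + 119/2 = 6475/2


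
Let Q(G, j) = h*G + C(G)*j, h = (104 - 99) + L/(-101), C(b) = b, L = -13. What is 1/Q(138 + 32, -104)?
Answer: -101/1697620 ≈ -5.9495e-5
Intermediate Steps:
h = 518/101 (h = (104 - 99) - 13/(-101) = 5 - 13*(-1/101) = 5 + 13/101 = 518/101 ≈ 5.1287)
Q(G, j) = 518*G/101 + G*j
1/Q(138 + 32, -104) = 1/((138 + 32)*(518 + 101*(-104))/101) = 1/((1/101)*170*(518 - 10504)) = 1/((1/101)*170*(-9986)) = 1/(-1697620/101) = -101/1697620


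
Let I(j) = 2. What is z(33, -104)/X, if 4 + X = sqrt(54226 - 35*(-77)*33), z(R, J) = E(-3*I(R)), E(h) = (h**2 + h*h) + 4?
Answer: 304/143145 + 76*sqrt(143161)/143145 ≈ 0.20301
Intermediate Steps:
E(h) = 4 + 2*h**2 (E(h) = (h**2 + h**2) + 4 = 2*h**2 + 4 = 4 + 2*h**2)
z(R, J) = 76 (z(R, J) = 4 + 2*(-3*2)**2 = 4 + 2*(-6)**2 = 4 + 2*36 = 4 + 72 = 76)
X = -4 + sqrt(143161) (X = -4 + sqrt(54226 - 35*(-77)*33) = -4 + sqrt(54226 + 2695*33) = -4 + sqrt(54226 + 88935) = -4 + sqrt(143161) ≈ 374.37)
z(33, -104)/X = 76/(-4 + sqrt(143161))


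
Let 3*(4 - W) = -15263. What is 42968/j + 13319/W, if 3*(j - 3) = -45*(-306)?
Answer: 839858701/70158075 ≈ 11.971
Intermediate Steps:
W = 15275/3 (W = 4 - ⅓*(-15263) = 4 + 15263/3 = 15275/3 ≈ 5091.7)
j = 4593 (j = 3 + (-45*(-306))/3 = 3 + (⅓)*13770 = 3 + 4590 = 4593)
42968/j + 13319/W = 42968/4593 + 13319/(15275/3) = 42968*(1/4593) + 13319*(3/15275) = 42968/4593 + 39957/15275 = 839858701/70158075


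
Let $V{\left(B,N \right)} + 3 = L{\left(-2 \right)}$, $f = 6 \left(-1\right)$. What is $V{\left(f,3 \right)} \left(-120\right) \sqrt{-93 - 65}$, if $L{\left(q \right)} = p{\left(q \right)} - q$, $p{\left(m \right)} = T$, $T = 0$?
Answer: $120 i \sqrt{158} \approx 1508.4 i$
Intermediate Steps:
$f = -6$
$p{\left(m \right)} = 0$
$L{\left(q \right)} = - q$ ($L{\left(q \right)} = 0 - q = - q$)
$V{\left(B,N \right)} = -1$ ($V{\left(B,N \right)} = -3 - -2 = -3 + 2 = -1$)
$V{\left(f,3 \right)} \left(-120\right) \sqrt{-93 - 65} = \left(-1\right) \left(-120\right) \sqrt{-93 - 65} = 120 \sqrt{-158} = 120 i \sqrt{158}$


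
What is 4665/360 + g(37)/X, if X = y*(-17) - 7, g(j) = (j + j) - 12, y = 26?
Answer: 138151/10776 ≈ 12.820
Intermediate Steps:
g(j) = -12 + 2*j (g(j) = 2*j - 12 = -12 + 2*j)
X = -449 (X = 26*(-17) - 7 = -442 - 7 = -449)
4665/360 + g(37)/X = 4665/360 + (-12 + 2*37)/(-449) = 4665*(1/360) + (-12 + 74)*(-1/449) = 311/24 + 62*(-1/449) = 311/24 - 62/449 = 138151/10776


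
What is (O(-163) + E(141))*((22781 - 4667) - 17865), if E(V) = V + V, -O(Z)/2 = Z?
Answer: 151392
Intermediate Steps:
O(Z) = -2*Z
E(V) = 2*V
(O(-163) + E(141))*((22781 - 4667) - 17865) = (-2*(-163) + 2*141)*((22781 - 4667) - 17865) = (326 + 282)*(18114 - 17865) = 608*249 = 151392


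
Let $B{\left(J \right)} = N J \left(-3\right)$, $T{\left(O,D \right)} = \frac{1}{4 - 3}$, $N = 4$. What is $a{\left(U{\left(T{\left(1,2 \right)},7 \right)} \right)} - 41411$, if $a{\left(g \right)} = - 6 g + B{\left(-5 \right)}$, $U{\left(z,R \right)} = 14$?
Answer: $-41435$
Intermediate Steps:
$T{\left(O,D \right)} = 1$ ($T{\left(O,D \right)} = 1^{-1} = 1$)
$B{\left(J \right)} = - 12 J$ ($B{\left(J \right)} = 4 J \left(-3\right) = - 12 J$)
$a{\left(g \right)} = 60 - 6 g$ ($a{\left(g \right)} = - 6 g - -60 = - 6 g + 60 = 60 - 6 g$)
$a{\left(U{\left(T{\left(1,2 \right)},7 \right)} \right)} - 41411 = \left(60 - 84\right) - 41411 = -24 - 41411 = -41435$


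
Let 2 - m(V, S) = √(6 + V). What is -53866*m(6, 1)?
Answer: -107732 + 107732*√3 ≈ 78865.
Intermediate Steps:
m(V, S) = 2 - √(6 + V)
-53866*m(6, 1) = -53866*(2 - √(6 + 6)) = -53866*(2 - √12) = -53866*(2 - 2*√3) = -107732 + 107732*√3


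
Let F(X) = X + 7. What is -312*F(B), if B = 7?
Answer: -4368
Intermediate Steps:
F(X) = 7 + X
-312*F(B) = -312*(7 + 7) = -312*14 = -4368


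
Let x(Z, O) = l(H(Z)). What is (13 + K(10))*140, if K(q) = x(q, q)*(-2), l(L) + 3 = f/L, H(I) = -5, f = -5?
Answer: 2380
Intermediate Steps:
l(L) = -3 - 5/L
x(Z, O) = -2 (x(Z, O) = -3 - 5/(-5) = -3 - 5*(-1/5) = -3 + 1 = -2)
K(q) = 4 (K(q) = -2*(-2) = 4)
(13 + K(10))*140 = (13 + 4)*140 = 17*140 = 2380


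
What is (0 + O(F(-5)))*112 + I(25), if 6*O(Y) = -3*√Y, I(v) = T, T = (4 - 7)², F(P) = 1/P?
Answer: 9 - 56*I*√5/5 ≈ 9.0 - 25.044*I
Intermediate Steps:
T = 9 (T = (-3)² = 9)
I(v) = 9
O(Y) = -√Y/2 (O(Y) = (-3*√Y)/6 = -√Y/2)
(0 + O(F(-5)))*112 + I(25) = (0 - I*√5/5/2)*112 + 9 = (0 - I*√5/10)*112 + 9 = -I*√5/10*112 + 9 = -56*I*√5/5 + 9 = 9 - 56*I*√5/5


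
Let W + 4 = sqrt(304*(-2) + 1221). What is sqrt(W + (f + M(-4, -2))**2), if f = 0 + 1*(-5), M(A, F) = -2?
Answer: sqrt(45 + sqrt(613)) ≈ 8.3522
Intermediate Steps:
f = -5 (f = 0 - 5 = -5)
W = -4 + sqrt(613) (W = -4 + sqrt(304*(-2) + 1221) = -4 + sqrt(-608 + 1221) = -4 + sqrt(613) ≈ 20.759)
sqrt(W + (f + M(-4, -2))**2) = sqrt((-4 + sqrt(613)) + (-5 - 2)**2) = sqrt((-4 + sqrt(613)) + (-7)**2) = sqrt((-4 + sqrt(613)) + 49) = sqrt(45 + sqrt(613))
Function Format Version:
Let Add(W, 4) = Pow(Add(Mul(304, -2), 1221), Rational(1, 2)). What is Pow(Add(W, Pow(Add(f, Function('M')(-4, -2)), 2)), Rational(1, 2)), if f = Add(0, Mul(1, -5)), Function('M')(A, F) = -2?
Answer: Pow(Add(45, Pow(613, Rational(1, 2))), Rational(1, 2)) ≈ 8.3522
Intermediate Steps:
f = -5 (f = Add(0, -5) = -5)
W = Add(-4, Pow(613, Rational(1, 2))) (W = Add(-4, Pow(Add(Mul(304, -2), 1221), Rational(1, 2))) = Add(-4, Pow(Add(-608, 1221), Rational(1, 2))) = Add(-4, Pow(613, Rational(1, 2))) ≈ 20.759)
Pow(Add(W, Pow(Add(f, Function('M')(-4, -2)), 2)), Rational(1, 2)) = Pow(Add(Add(-4, Pow(613, Rational(1, 2))), Pow(Add(-5, -2), 2)), Rational(1, 2)) = Pow(Add(Add(-4, Pow(613, Rational(1, 2))), Pow(-7, 2)), Rational(1, 2)) = Pow(Add(Add(-4, Pow(613, Rational(1, 2))), 49), Rational(1, 2)) = Pow(Add(45, Pow(613, Rational(1, 2))), Rational(1, 2))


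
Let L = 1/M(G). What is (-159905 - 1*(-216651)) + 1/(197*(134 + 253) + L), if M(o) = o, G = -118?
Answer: 510498422064/8996201 ≈ 56746.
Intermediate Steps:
L = -1/118 (L = 1/(-118) = -1/118 ≈ -0.0084746)
(-159905 - 1*(-216651)) + 1/(197*(134 + 253) + L) = (-159905 - 1*(-216651)) + 1/(197*(134 + 253) - 1/118) = (-159905 + 216651) + 1/(197*387 - 1/118) = 56746 + 1/(76239 - 1/118) = 56746 + 1/(8996201/118) = 56746 + 118/8996201 = 510498422064/8996201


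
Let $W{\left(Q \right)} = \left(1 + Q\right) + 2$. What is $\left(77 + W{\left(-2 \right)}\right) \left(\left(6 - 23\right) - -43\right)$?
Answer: $2028$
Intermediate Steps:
$W{\left(Q \right)} = 3 + Q$
$\left(77 + W{\left(-2 \right)}\right) \left(\left(6 - 23\right) - -43\right) = \left(77 + \left(3 - 2\right)\right) \left(\left(6 - 23\right) - -43\right) = \left(77 + 1\right) \left(\left(6 - 23\right) + 43\right) = 78 \left(-17 + 43\right) = 78 \cdot 26 = 2028$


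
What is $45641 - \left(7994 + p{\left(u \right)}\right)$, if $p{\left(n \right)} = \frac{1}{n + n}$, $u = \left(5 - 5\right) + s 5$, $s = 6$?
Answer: $\frac{2258819}{60} \approx 37647.0$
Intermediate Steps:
$u = 30$ ($u = \left(5 - 5\right) + 6 \cdot 5 = \left(5 - 5\right) + 30 = 0 + 30 = 30$)
$p{\left(n \right)} = \frac{1}{2 n}$
$45641 - \left(7994 + p{\left(u \right)}\right) = 45641 - \left(7994 + \frac{1}{2 \cdot 30}\right) = 45641 - \left(7994 + \frac{1}{2} \cdot \frac{1}{30}\right) = 45641 - \left(7994 + \frac{1}{60}\right) = 45641 - \frac{479641}{60} = \frac{2258819}{60}$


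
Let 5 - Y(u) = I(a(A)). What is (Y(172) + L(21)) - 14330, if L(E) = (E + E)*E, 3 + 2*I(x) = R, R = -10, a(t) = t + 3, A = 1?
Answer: -26873/2 ≈ -13437.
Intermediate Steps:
a(t) = 3 + t
I(x) = -13/2 (I(x) = -3/2 + (1/2)*(-10) = -3/2 - 5 = -13/2)
Y(u) = 23/2 (Y(u) = 5 - 1*(-13/2) = 5 + 13/2 = 23/2)
L(E) = 2*E**2 (L(E) = (2*E)*E = 2*E**2)
(Y(172) + L(21)) - 14330 = (23/2 + 2*21**2) - 14330 = (23/2 + 2*441) - 14330 = (23/2 + 882) - 14330 = 1787/2 - 14330 = -26873/2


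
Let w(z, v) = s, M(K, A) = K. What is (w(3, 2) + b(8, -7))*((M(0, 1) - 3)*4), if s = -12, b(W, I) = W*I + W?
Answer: 720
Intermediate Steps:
b(W, I) = W + I*W (b(W, I) = I*W + W = W + I*W)
w(z, v) = -12
(w(3, 2) + b(8, -7))*((M(0, 1) - 3)*4) = (-12 + 8*(1 - 7))*((0 - 3)*4) = (-12 + 8*(-6))*(-3*4) = (-12 - 48)*(-12) = -60*(-12) = 720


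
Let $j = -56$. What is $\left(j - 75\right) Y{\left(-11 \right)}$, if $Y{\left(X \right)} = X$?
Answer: $1441$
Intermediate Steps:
$\left(j - 75\right) Y{\left(-11 \right)} = \left(-56 - 75\right) \left(-11\right) = \left(-131\right) \left(-11\right) = 1441$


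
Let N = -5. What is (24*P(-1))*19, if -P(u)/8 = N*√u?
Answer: 18240*I ≈ 18240.0*I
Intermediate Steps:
P(u) = 40*√u (P(u) = -(-40)*√u = 40*√u)
(24*P(-1))*19 = (24*(40*√(-1)))*19 = (24*(40*I))*19 = (960*I)*19 = 18240*I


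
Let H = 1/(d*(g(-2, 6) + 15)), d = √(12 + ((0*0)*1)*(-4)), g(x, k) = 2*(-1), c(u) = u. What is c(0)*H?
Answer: 0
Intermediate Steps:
g(x, k) = -2
d = 2*√3 (d = √(12 + (0*1)*(-4)) = √(12 + 0*(-4)) = √(12 + 0) = √12 = 2*√3 ≈ 3.4641)
H = √3/78 (H = 1/((2*√3)*(-2 + 15)) = 1/((2*√3)*13) = 1/(26*√3) = √3/78 ≈ 0.022206)
c(0)*H = 0*(√3/78) = 0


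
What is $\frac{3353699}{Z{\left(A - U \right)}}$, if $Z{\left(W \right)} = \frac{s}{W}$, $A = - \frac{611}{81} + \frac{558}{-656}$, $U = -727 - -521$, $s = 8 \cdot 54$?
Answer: $\frac{17606923103699}{11477376} \approx 1.5341 \cdot 10^{6}$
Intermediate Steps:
$s = 432$
$U = -206$ ($U = -727 + 521 = -206$)
$A = - \frac{223007}{26568}$ ($A = \left(-611\right) \frac{1}{81} + 558 \left(- \frac{1}{656}\right) = - \frac{611}{81} - \frac{279}{328} = - \frac{223007}{26568} \approx -8.3938$)
$Z{\left(W \right)} = \frac{432}{W}$
$\frac{3353699}{Z{\left(A - U \right)}} = \frac{3353699}{432 \frac{1}{- \frac{223007}{26568} - -206}} = \frac{3353699}{432 \frac{1}{- \frac{223007}{26568} + 206}} = \frac{3353699}{432 \frac{1}{\frac{5250001}{26568}}} = \frac{3353699}{432 \cdot \frac{26568}{5250001}} = \frac{3353699}{\frac{11477376}{5250001}} = 3353699 \cdot \frac{5250001}{11477376} = \frac{17606923103699}{11477376}$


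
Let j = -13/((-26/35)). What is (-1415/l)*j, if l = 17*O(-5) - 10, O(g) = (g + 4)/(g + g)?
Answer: 247625/83 ≈ 2983.4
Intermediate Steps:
j = 35/2 (j = -13/((-26*1/35)) = -13/(-26/35) = -13*(-35/26) = 35/2 ≈ 17.500)
O(g) = (4 + g)/(2*g) (O(g) = (4 + g)/((2*g)) = (4 + g)*(1/(2*g)) = (4 + g)/(2*g))
l = -83/10 (l = 17*((4 - 5)/(2*((-5)))) - 10 = 17*((4 - 1*5)/(2*((-1*5)))) - 10 = 17*((½)*(4 - 5)/(-5)) - 10 = 17*((½)*(-⅕)*(-1)) - 10 = 17*(⅒) - 10 = 17/10 - 10 = -83/10 ≈ -8.3000)
(-1415/l)*j = -1415/(-83/10)*(35/2) = -1415*(-10/83)*(35/2) = (14150/83)*(35/2) = 247625/83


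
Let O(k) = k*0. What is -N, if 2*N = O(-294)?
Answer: 0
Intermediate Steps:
O(k) = 0
N = 0 (N = (1/2)*0 = 0)
-N = -1*0 = 0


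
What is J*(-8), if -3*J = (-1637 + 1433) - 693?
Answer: -2392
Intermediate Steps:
J = 299 (J = -((-1637 + 1433) - 693)/3 = -(-204 - 693)/3 = -⅓*(-897) = 299)
J*(-8) = 299*(-8) = -2392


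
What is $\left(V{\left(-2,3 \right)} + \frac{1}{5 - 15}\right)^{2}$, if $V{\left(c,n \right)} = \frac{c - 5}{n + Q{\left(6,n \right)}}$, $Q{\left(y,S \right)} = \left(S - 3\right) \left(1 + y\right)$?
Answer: $\frac{5329}{900} \approx 5.9211$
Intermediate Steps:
$Q{\left(y,S \right)} = \left(1 + y\right) \left(-3 + S\right)$ ($Q{\left(y,S \right)} = \left(-3 + S\right) \left(1 + y\right) = \left(1 + y\right) \left(-3 + S\right)$)
$V{\left(c,n \right)} = \frac{-5 + c}{-21 + 8 n}$ ($V{\left(c,n \right)} = \frac{c - 5}{n + \left(-3 + n - 18 + n 6\right)} = \frac{-5 + c}{n + \left(-3 + n - 18 + 6 n\right)} = \frac{-5 + c}{n + \left(-21 + 7 n\right)} = \frac{-5 + c}{-21 + 8 n}$)
$\left(V{\left(-2,3 \right)} + \frac{1}{5 - 15}\right)^{2} = \left(\frac{-5 - 2}{-21 + 8 \cdot 3} + \frac{1}{5 - 15}\right)^{2} = \left(\frac{1}{-21 + 24} \left(-7\right) + \frac{1}{-10}\right)^{2} = \left(\frac{1}{3} \left(-7\right) - \frac{1}{10}\right)^{2} = \left(- \frac{7}{3} - \frac{1}{10}\right)^{2} = \left(- \frac{73}{30}\right)^{2} = \frac{5329}{900}$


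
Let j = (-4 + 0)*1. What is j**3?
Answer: -64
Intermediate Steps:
j = -4 (j = -4*1 = -4)
j**3 = (-4)**3 = -64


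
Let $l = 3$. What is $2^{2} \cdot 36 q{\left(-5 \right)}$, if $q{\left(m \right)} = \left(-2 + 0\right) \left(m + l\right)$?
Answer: $576$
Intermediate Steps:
$q{\left(m \right)} = -6 - 2 m$ ($q{\left(m \right)} = \left(-2 + 0\right) \left(m + 3\right) = - 2 \left(3 + m\right) = -6 - 2 m$)
$2^{2} \cdot 36 q{\left(-5 \right)} = 2^{2} \cdot 36 \left(-6 - -10\right) = 4 \cdot 36 \left(-6 + 10\right) = 144 \cdot 4 = 576$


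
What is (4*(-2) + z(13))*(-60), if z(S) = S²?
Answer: -9660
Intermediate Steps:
(4*(-2) + z(13))*(-60) = (4*(-2) + 13²)*(-60) = (-8 + 169)*(-60) = 161*(-60) = -9660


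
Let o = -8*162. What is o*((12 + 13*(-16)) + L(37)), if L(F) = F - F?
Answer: 254016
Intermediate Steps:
o = -1296
L(F) = 0
o*((12 + 13*(-16)) + L(37)) = -1296*((12 + 13*(-16)) + 0) = -1296*((12 - 208) + 0) = -1296*(-196 + 0) = -1296*(-196) = 254016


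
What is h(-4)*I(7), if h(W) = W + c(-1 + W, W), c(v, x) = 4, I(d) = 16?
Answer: 0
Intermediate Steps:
h(W) = 4 + W (h(W) = W + 4 = 4 + W)
h(-4)*I(7) = (4 - 4)*16 = 0*16 = 0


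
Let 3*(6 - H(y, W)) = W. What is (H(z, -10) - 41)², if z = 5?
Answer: 9025/9 ≈ 1002.8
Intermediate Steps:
H(y, W) = 6 - W/3
(H(z, -10) - 41)² = ((6 - ⅓*(-10)) - 41)² = ((6 + 10/3) - 41)² = (28/3 - 41)² = (-95/3)² = 9025/9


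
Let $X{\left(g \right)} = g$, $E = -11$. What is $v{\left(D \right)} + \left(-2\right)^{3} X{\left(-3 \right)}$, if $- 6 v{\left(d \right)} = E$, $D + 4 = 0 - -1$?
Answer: $\frac{155}{6} \approx 25.833$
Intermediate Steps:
$D = -3$ ($D = -4 + \left(0 - -1\right) = -4 + \left(0 + 1\right) = -4 + 1 = -3$)
$v{\left(d \right)} = \frac{11}{6}$ ($v{\left(d \right)} = \left(- \frac{1}{6}\right) \left(-11\right) = \frac{11}{6}$)
$v{\left(D \right)} + \left(-2\right)^{3} X{\left(-3 \right)} = \frac{11}{6} + \left(-2\right)^{3} \left(-3\right) = \frac{11}{6} - -24 = \frac{11}{6} + 24 = \frac{155}{6}$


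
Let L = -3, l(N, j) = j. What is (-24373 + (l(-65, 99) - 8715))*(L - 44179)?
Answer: 1457519998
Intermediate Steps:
(-24373 + (l(-65, 99) - 8715))*(L - 44179) = (-24373 + (99 - 8715))*(-3 - 44179) = (-24373 - 8616)*(-44182) = -32989*(-44182) = 1457519998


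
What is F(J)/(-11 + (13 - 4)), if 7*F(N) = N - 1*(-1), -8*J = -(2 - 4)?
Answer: -3/56 ≈ -0.053571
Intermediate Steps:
J = -¼ (J = -(-1)*(2 - 4)/8 = -(-1)*(-2)/8 = -⅛*2 = -¼ ≈ -0.25000)
F(N) = ⅐ + N/7 (F(N) = (N - 1*(-1))/7 = (N + 1)/7 = (1 + N)/7 = ⅐ + N/7)
F(J)/(-11 + (13 - 4)) = (⅐ + (⅐)*(-¼))/(-11 + (13 - 4)) = (⅐ - 1/28)/(-11 + 9) = (3/28)/(-2) = (3/28)*(-½) = -3/56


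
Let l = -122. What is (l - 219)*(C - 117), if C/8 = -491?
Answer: 1379345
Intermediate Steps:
C = -3928 (C = 8*(-491) = -3928)
(l - 219)*(C - 117) = (-122 - 219)*(-3928 - 117) = -341*(-4045) = 1379345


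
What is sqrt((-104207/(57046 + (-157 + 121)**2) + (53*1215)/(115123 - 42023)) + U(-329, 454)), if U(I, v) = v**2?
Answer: sqrt(9372321693460827292295)/213240010 ≈ 454.00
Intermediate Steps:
sqrt((-104207/(57046 + (-157 + 121)**2) + (53*1215)/(115123 - 42023)) + U(-329, 454)) = sqrt((-104207/(57046 + (-157 + 121)**2) + (53*1215)/(115123 - 42023)) + 454**2) = sqrt((-104207/(57046 + (-36)**2) + 64395/73100) + 206116) = sqrt((-104207/(57046 + 1296) + 64395*(1/73100)) + 206116) = sqrt((-104207/58342 + 12879/14620) + 206116) = sqrt(-386059861/426480020 + 206116) = sqrt(87903969742459/426480020) = sqrt(9372321693460827292295)/213240010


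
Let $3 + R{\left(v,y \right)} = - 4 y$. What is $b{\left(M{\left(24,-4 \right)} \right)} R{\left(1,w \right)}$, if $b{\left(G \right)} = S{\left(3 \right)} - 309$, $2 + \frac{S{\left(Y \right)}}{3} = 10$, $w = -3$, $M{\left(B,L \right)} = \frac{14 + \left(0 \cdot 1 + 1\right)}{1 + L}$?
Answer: $-2565$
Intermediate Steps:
$M{\left(B,L \right)} = \frac{15}{1 + L}$ ($M{\left(B,L \right)} = \frac{14 + \left(0 + 1\right)}{1 + L} = \frac{14 + 1}{1 + L} = \frac{15}{1 + L}$)
$S{\left(Y \right)} = 24$ ($S{\left(Y \right)} = -6 + 3 \cdot 10 = -6 + 30 = 24$)
$R{\left(v,y \right)} = -3 - 4 y$
$b{\left(G \right)} = -285$ ($b{\left(G \right)} = 24 - 309 = -285$)
$b{\left(M{\left(24,-4 \right)} \right)} R{\left(1,w \right)} = - 285 \left(-3 - -12\right) = - 285 \left(-3 + 12\right) = \left(-285\right) 9 = -2565$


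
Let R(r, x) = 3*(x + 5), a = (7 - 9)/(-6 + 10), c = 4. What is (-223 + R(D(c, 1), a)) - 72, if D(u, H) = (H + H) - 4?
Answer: -563/2 ≈ -281.50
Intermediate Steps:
D(u, H) = -4 + 2*H (D(u, H) = 2*H - 4 = -4 + 2*H)
a = -1/2 (a = -2/4 = -2*1/4 = -1/2 ≈ -0.50000)
R(r, x) = 15 + 3*x (R(r, x) = 3*(5 + x) = 15 + 3*x)
(-223 + R(D(c, 1), a)) - 72 = (-223 + (15 + 3*(-1/2))) - 72 = (-223 + (15 - 3/2)) - 72 = (-223 + 27/2) - 72 = -419/2 - 72 = -563/2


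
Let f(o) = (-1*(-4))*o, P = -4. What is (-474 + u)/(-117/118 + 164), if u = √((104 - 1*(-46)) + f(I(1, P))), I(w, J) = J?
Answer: -55932/19235 + 118*√134/19235 ≈ -2.8368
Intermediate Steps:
f(o) = 4*o
u = √134 (u = √((104 - 1*(-46)) + 4*(-4)) = √((104 + 46) - 16) = √(150 - 16) = √134 ≈ 11.576)
(-474 + u)/(-117/118 + 164) = (-474 + √134)/(-117/118 + 164) = (-474 + √134)/(19235/118) = (-474 + √134)*(118/19235) = -55932/19235 + 118*√134/19235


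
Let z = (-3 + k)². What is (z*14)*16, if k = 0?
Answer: 2016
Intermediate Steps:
z = 9 (z = (-3 + 0)² = (-3)² = 9)
(z*14)*16 = (9*14)*16 = 126*16 = 2016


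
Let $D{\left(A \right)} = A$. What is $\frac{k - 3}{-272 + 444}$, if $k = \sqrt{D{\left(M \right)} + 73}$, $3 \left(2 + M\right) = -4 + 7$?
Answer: $- \frac{3}{172} + \frac{3 \sqrt{2}}{86} \approx 0.031891$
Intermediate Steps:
$M = -1$ ($M = -2 + \frac{-4 + 7}{3} = -2 + \frac{1}{3} \cdot 3 = -2 + 1 = -1$)
$k = 6 \sqrt{2}$ ($k = \sqrt{-1 + 73} = \sqrt{72} = 6 \sqrt{2} \approx 8.4853$)
$\frac{k - 3}{-272 + 444} = \frac{6 \sqrt{2} - 3}{-272 + 444} = \frac{-3 + 6 \sqrt{2}}{172} = \left(-3 + 6 \sqrt{2}\right) \frac{1}{172} = - \frac{3}{172} + \frac{3 \sqrt{2}}{86}$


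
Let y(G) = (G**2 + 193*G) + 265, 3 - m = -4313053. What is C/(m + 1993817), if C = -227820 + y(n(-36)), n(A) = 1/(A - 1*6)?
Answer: -401415125/11125323972 ≈ -0.036081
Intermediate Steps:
m = 4313056 (m = 3 - 1*(-4313053) = 3 + 4313053 = 4313056)
n(A) = 1/(-6 + A) (n(A) = 1/(A - 6) = 1/(-6 + A))
y(G) = 265 + G**2 + 193*G
C = -401415125/1764 (C = -227820 + (265 + (1/(-6 - 36))**2 + 193/(-6 - 36)) = -227820 + (265 + (1/(-42))**2 + 193/(-42)) = -227820 + (265 + (-1/42)**2 + 193*(-1/42)) = -227820 + (265 + 1/1764 - 193/42) = -227820 + 459355/1764 = -401415125/1764 ≈ -2.2756e+5)
C/(m + 1993817) = -401415125/(1764*(4313056 + 1993817)) = -401415125/1764/6306873 = -401415125/1764*1/6306873 = -401415125/11125323972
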